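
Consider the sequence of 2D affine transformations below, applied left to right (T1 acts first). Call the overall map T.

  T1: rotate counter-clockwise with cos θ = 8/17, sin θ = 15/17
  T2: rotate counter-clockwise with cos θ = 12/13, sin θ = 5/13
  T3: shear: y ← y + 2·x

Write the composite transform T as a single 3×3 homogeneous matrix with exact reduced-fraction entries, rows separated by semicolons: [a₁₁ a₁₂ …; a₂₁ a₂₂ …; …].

T = [21/221 -220/221 0; 262/221 -419/221 0; 0 0 1]

T1 = [8/17 -15/17 0; 15/17 8/17 0; 0 0 1]
T2·T1 = [21/221 -220/221 0; 220/221 21/221 0; 0 0 1]
T3·…·T1 = [21/221 -220/221 0; 262/221 -419/221 0; 0 0 1]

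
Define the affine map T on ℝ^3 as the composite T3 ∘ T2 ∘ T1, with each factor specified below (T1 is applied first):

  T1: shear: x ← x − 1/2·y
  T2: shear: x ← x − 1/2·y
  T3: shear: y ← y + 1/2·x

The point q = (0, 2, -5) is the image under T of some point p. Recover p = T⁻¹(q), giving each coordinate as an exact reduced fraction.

p = (2, 2, -5)

T1 = [1 -1/2 0 0; 0 1 0 0; 0 0 1 0; 0 0 0 1]
T2·T1 = [1 -1 0 0; 0 1 0 0; 0 0 1 0; 0 0 0 1]
T3·…·T1 = [1 -1 0 0; 1/2 1/2 0 0; 0 0 1 0; 0 0 0 1]
det M = 1; M⁻¹ = [1/2 1 0 0; -1/2 1 0 0; 0 0 1 0; 0 0 0 1]
M⁻¹ · (0, 2, -5)ᵀ = (2, 2, -5)ᵀ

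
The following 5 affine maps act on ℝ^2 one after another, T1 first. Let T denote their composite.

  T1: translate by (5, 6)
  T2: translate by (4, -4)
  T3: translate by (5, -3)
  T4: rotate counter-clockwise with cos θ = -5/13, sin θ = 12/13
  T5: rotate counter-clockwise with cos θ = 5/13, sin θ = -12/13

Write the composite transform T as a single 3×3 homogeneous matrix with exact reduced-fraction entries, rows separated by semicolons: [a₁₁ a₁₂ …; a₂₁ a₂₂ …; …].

T = [119/169 -120/169 1786/169; 120/169 119/169 1561/169; 0 0 1]

T1 = [1 0 5; 0 1 6; 0 0 1]
T2·T1 = [1 0 9; 0 1 2; 0 0 1]
T3·…·T1 = [1 0 14; 0 1 -1; 0 0 1]
T4·…·T1 = [-5/13 -12/13 -58/13; 12/13 -5/13 173/13; 0 0 1]
T5·…·T1 = [119/169 -120/169 1786/169; 120/169 119/169 1561/169; 0 0 1]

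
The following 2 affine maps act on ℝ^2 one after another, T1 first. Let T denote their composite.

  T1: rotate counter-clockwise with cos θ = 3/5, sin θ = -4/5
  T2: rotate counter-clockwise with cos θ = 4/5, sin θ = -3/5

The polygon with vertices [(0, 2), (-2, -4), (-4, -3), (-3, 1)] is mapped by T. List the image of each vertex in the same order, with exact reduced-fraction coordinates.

T1 rotate counter-clockwise with cos θ = 3/5, sin θ = -4/5: (0, 2) → (8/5, 6/5); (-2, -4) → (-22/5, -4/5); (-4, -3) → (-24/5, 7/5); (-3, 1) → (-1, 3)
T2 rotate counter-clockwise with cos θ = 4/5, sin θ = -3/5: (8/5, 6/5) → (2, 0); (-22/5, -4/5) → (-4, 2); (-24/5, 7/5) → (-3, 4); (-1, 3) → (1, 3)

image vertices: (2, 0), (-4, 2), (-3, 4), (1, 3)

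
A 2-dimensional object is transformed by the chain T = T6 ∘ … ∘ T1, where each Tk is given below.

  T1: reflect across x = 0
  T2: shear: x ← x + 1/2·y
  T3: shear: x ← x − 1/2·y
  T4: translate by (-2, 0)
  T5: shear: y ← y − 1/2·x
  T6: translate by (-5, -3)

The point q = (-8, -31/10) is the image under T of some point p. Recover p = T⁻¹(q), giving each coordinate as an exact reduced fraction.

T1 = [-1 0 0; 0 1 0; 0 0 1]
T2·T1 = [-1 1/2 0; 0 1 0; 0 0 1]
T3·…·T1 = [-1 0 0; 0 1 0; 0 0 1]
T4·…·T1 = [-1 0 -2; 0 1 0; 0 0 1]
T5·…·T1 = [-1 0 -2; 1/2 1 1; 0 0 1]
T6·…·T1 = [-1 0 -7; 1/2 1 -2; 0 0 1]
det M = -1; M⁻¹ = [-1 0 -7; 1/2 1 11/2; 0 0 1]
M⁻¹ · (-8, -31/10)ᵀ = (1, -8/5)ᵀ

p = (1, -8/5)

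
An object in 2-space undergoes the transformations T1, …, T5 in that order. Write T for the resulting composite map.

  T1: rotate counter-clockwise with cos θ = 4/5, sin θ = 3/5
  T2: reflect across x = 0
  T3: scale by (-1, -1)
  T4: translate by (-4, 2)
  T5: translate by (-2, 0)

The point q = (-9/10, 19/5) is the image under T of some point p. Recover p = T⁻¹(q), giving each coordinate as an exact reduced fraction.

T1 = [4/5 -3/5 0; 3/5 4/5 0; 0 0 1]
T2·T1 = [-4/5 3/5 0; 3/5 4/5 0; 0 0 1]
T3·…·T1 = [4/5 -3/5 0; -3/5 -4/5 0; 0 0 1]
T4·…·T1 = [4/5 -3/5 -4; -3/5 -4/5 2; 0 0 1]
T5·…·T1 = [4/5 -3/5 -6; -3/5 -4/5 2; 0 0 1]
det M = -1; M⁻¹ = [4/5 -3/5 6; -3/5 -4/5 -2; 0 0 1]
M⁻¹ · (-9/10, 19/5)ᵀ = (3, -9/2)ᵀ

p = (3, -9/2)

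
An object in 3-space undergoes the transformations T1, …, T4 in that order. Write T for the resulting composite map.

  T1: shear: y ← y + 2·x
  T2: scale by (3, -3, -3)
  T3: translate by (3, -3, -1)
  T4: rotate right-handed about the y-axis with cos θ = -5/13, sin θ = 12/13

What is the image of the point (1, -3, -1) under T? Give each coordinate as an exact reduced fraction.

T(p) = (-6/13, 0, -82/13)

T1 shear: y ← y + 2·x: (1, -3, -1) → (1, -1, -1)
T2 scale by (3, -3, -3): (1, -1, -1) → (3, 3, 3)
T3 translate by (3, -3, -1): (3, 3, 3) → (6, 0, 2)
T4 rotate right-handed about the y-axis with cos θ = -5/13, sin θ = 12/13: (6, 0, 2) → (-6/13, 0, -82/13)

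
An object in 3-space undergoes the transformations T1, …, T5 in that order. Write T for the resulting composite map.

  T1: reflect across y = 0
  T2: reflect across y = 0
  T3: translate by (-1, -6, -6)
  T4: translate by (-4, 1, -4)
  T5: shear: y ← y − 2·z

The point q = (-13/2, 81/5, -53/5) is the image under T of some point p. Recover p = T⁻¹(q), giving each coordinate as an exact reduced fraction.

T1 = [1 0 0 0; 0 -1 0 0; 0 0 1 0; 0 0 0 1]
T2·T1 = [1 0 0 0; 0 1 0 0; 0 0 1 0; 0 0 0 1]
T3·…·T1 = [1 0 0 -1; 0 1 0 -6; 0 0 1 -6; 0 0 0 1]
T4·…·T1 = [1 0 0 -5; 0 1 0 -5; 0 0 1 -10; 0 0 0 1]
T5·…·T1 = [1 0 0 -5; 0 1 -2 15; 0 0 1 -10; 0 0 0 1]
det M = 1; M⁻¹ = [1 0 0 5; 0 1 2 5; 0 0 1 10; 0 0 0 1]
M⁻¹ · (-13/2, 81/5, -53/5)ᵀ = (-3/2, 0, -3/5)ᵀ

p = (-3/2, 0, -3/5)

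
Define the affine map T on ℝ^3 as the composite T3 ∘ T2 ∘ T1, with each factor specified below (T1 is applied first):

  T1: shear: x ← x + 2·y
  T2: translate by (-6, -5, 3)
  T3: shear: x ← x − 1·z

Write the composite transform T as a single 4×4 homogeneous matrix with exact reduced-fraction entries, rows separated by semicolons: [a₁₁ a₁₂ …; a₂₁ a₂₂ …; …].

T = [1 2 -1 -9; 0 1 0 -5; 0 0 1 3; 0 0 0 1]

T1 = [1 2 0 0; 0 1 0 0; 0 0 1 0; 0 0 0 1]
T2·T1 = [1 2 0 -6; 0 1 0 -5; 0 0 1 3; 0 0 0 1]
T3·…·T1 = [1 2 -1 -9; 0 1 0 -5; 0 0 1 3; 0 0 0 1]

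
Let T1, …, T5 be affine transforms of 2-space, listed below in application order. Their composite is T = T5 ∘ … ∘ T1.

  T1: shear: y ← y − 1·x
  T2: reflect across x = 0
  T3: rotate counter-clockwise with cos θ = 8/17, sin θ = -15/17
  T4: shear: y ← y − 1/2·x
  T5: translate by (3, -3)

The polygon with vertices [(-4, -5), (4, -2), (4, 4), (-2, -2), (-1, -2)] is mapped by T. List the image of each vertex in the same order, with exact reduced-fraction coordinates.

image vertices: (4, -15/2), (-71/17, 22/17), (19/17, 25/17), (67/17, -89/17), (44/17, -141/34)

T1 shear: y ← y − 1·x: (-4, -5) → (-4, -1); (4, -2) → (4, -6); (4, 4) → (4, 0); (-2, -2) → (-2, 0); (-1, -2) → (-1, -1)
T2 reflect across x = 0: (-4, -1) → (4, -1); (4, -6) → (-4, -6); (4, 0) → (-4, 0); (-2, 0) → (2, 0); (-1, -1) → (1, -1)
T3 rotate counter-clockwise with cos θ = 8/17, sin θ = -15/17: (4, -1) → (1, -4); (-4, -6) → (-122/17, 12/17); (-4, 0) → (-32/17, 60/17); (2, 0) → (16/17, -30/17); (1, -1) → (-7/17, -23/17)
T4 shear: y ← y − 1/2·x: (1, -4) → (1, -9/2); (-122/17, 12/17) → (-122/17, 73/17); (-32/17, 60/17) → (-32/17, 76/17); (16/17, -30/17) → (16/17, -38/17); (-7/17, -23/17) → (-7/17, -39/34)
T5 translate by (3, -3): (1, -9/2) → (4, -15/2); (-122/17, 73/17) → (-71/17, 22/17); (-32/17, 76/17) → (19/17, 25/17); (16/17, -38/17) → (67/17, -89/17); (-7/17, -39/34) → (44/17, -141/34)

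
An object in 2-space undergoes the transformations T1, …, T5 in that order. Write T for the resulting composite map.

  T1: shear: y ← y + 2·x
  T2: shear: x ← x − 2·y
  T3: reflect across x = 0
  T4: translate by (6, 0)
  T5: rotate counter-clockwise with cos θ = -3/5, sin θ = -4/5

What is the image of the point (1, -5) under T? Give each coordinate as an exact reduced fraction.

T(p) = (-9/5, 13/5)

T1 shear: y ← y + 2·x: (1, -5) → (1, -3)
T2 shear: x ← x − 2·y: (1, -3) → (7, -3)
T3 reflect across x = 0: (7, -3) → (-7, -3)
T4 translate by (6, 0): (-7, -3) → (-1, -3)
T5 rotate counter-clockwise with cos θ = -3/5, sin θ = -4/5: (-1, -3) → (-9/5, 13/5)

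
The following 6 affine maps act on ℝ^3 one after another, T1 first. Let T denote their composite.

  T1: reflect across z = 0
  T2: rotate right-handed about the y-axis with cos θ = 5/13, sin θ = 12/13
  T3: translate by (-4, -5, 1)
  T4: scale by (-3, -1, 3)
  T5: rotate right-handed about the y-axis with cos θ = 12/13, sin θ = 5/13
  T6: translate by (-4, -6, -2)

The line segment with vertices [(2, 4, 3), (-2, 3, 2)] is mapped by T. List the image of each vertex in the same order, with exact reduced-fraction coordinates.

T1 reflect across z = 0: (2, 4, 3) → (2, 4, -3); (-2, 3, 2) → (-2, 3, -2)
T2 rotate right-handed about the y-axis with cos θ = 5/13, sin θ = 12/13: (2, 4, -3) → (-2, 4, -3); (-2, 3, -2) → (-34/13, 3, 14/13)
T3 translate by (-4, -5, 1): (-2, 4, -3) → (-6, -1, -2); (-34/13, 3, 14/13) → (-86/13, -2, 27/13)
T4 scale by (-3, -1, 3): (-6, -1, -2) → (18, 1, -6); (-86/13, -2, 27/13) → (258/13, 2, 81/13)
T5 rotate right-handed about the y-axis with cos θ = 12/13, sin θ = 5/13: (18, 1, -6) → (186/13, 1, -162/13); (258/13, 2, 81/13) → (3501/169, 2, -318/169)
T6 translate by (-4, -6, -2): (186/13, 1, -162/13) → (134/13, -5, -188/13); (3501/169, 2, -318/169) → (2825/169, -4, -656/169)

image vertices: (134/13, -5, -188/13), (2825/169, -4, -656/169)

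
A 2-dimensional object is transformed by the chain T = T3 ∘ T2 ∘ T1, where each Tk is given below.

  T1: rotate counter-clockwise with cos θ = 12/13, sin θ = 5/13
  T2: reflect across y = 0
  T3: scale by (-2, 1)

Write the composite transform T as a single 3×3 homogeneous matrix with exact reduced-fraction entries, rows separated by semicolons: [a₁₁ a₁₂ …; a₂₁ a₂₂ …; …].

T = [-24/13 10/13 0; -5/13 -12/13 0; 0 0 1]

T1 = [12/13 -5/13 0; 5/13 12/13 0; 0 0 1]
T2·T1 = [12/13 -5/13 0; -5/13 -12/13 0; 0 0 1]
T3·…·T1 = [-24/13 10/13 0; -5/13 -12/13 0; 0 0 1]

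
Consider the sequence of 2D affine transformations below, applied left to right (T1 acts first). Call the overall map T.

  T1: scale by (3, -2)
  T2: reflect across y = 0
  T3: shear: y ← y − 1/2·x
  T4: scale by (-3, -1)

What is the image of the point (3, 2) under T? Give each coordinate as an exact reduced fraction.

T(p) = (-27, 1/2)

T1 scale by (3, -2): (3, 2) → (9, -4)
T2 reflect across y = 0: (9, -4) → (9, 4)
T3 shear: y ← y − 1/2·x: (9, 4) → (9, -1/2)
T4 scale by (-3, -1): (9, -1/2) → (-27, 1/2)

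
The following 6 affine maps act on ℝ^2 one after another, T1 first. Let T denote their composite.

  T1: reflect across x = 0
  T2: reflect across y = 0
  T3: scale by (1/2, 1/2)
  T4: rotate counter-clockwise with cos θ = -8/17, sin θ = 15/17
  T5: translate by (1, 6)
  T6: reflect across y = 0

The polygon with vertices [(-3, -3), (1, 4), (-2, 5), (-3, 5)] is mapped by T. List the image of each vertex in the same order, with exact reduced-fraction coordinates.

image vertices: (-35/34, -225/34), (3, -13/2), (93/34, -137/17), (5/2, -17/2)

T1 reflect across x = 0: (-3, -3) → (3, -3); (1, 4) → (-1, 4); (-2, 5) → (2, 5); (-3, 5) → (3, 5)
T2 reflect across y = 0: (3, -3) → (3, 3); (-1, 4) → (-1, -4); (2, 5) → (2, -5); (3, 5) → (3, -5)
T3 scale by (1/2, 1/2): (3, 3) → (3/2, 3/2); (-1, -4) → (-1/2, -2); (2, -5) → (1, -5/2); (3, -5) → (3/2, -5/2)
T4 rotate counter-clockwise with cos θ = -8/17, sin θ = 15/17: (3/2, 3/2) → (-69/34, 21/34); (-1/2, -2) → (2, 1/2); (1, -5/2) → (59/34, 35/17); (3/2, -5/2) → (3/2, 5/2)
T5 translate by (1, 6): (-69/34, 21/34) → (-35/34, 225/34); (2, 1/2) → (3, 13/2); (59/34, 35/17) → (93/34, 137/17); (3/2, 5/2) → (5/2, 17/2)
T6 reflect across y = 0: (-35/34, 225/34) → (-35/34, -225/34); (3, 13/2) → (3, -13/2); (93/34, 137/17) → (93/34, -137/17); (5/2, 17/2) → (5/2, -17/2)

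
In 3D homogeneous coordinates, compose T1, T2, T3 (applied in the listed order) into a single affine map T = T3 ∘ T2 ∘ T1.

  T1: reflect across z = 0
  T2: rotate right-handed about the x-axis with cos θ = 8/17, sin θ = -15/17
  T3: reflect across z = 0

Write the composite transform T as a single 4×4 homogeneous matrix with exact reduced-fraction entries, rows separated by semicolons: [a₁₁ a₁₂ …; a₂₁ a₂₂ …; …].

T = [1 0 0 0; 0 8/17 -15/17 0; 0 15/17 8/17 0; 0 0 0 1]

T1 = [1 0 0 0; 0 1 0 0; 0 0 -1 0; 0 0 0 1]
T2·T1 = [1 0 0 0; 0 8/17 -15/17 0; 0 -15/17 -8/17 0; 0 0 0 1]
T3·…·T1 = [1 0 0 0; 0 8/17 -15/17 0; 0 15/17 8/17 0; 0 0 0 1]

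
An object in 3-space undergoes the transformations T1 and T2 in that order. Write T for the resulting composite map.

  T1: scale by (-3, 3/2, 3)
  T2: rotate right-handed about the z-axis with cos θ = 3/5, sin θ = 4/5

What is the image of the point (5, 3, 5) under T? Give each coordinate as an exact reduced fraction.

T1 scale by (-3, 3/2, 3): (5, 3, 5) → (-15, 9/2, 15)
T2 rotate right-handed about the z-axis with cos θ = 3/5, sin θ = 4/5: (-15, 9/2, 15) → (-63/5, -93/10, 15)

T(p) = (-63/5, -93/10, 15)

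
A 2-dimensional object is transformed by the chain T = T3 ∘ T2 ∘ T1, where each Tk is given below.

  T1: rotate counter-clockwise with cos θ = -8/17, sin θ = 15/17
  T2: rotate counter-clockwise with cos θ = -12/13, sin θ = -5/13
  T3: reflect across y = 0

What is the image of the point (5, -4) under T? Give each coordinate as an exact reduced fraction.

T(p) = (295/221, 1384/221)

T1 rotate counter-clockwise with cos θ = -8/17, sin θ = 15/17: (5, -4) → (20/17, 107/17)
T2 rotate counter-clockwise with cos θ = -12/13, sin θ = -5/13: (20/17, 107/17) → (295/221, -1384/221)
T3 reflect across y = 0: (295/221, -1384/221) → (295/221, 1384/221)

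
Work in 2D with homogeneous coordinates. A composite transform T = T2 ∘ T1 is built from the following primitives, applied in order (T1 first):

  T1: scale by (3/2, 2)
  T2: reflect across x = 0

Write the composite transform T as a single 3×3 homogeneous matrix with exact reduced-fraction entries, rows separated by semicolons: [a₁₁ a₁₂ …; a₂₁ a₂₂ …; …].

T1 = [3/2 0 0; 0 2 0; 0 0 1]
T2·T1 = [-3/2 0 0; 0 2 0; 0 0 1]

T = [-3/2 0 0; 0 2 0; 0 0 1]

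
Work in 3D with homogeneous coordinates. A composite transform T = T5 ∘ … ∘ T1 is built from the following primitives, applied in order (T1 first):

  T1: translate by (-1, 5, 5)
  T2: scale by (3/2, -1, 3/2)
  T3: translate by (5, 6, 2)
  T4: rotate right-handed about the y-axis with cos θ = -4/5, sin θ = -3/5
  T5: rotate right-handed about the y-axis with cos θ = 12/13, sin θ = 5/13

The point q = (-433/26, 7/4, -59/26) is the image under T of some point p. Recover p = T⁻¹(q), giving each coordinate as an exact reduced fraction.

p = (2, -3/4, 4)

T1 = [1 0 0 -1; 0 1 0 5; 0 0 1 5; 0 0 0 1]
T2·T1 = [3/2 0 0 -3/2; 0 -1 0 -5; 0 0 3/2 15/2; 0 0 0 1]
T3·…·T1 = [3/2 0 0 7/2; 0 -1 0 1; 0 0 3/2 19/2; 0 0 0 1]
T4·…·T1 = [-6/5 0 -9/10 -17/2; 0 -1 0 1; 9/10 0 -6/5 -11/2; 0 0 0 1]
T5·…·T1 = [-99/130 0 -84/65 -259/26; 0 -1 0 1; 84/65 0 -99/130 -47/26; 0 0 0 1]
det M = -9/4; M⁻¹ = [-22/65 0 112/195 -7/3; 0 -1 0 1; -112/195 0 -22/65 -19/3; 0 0 0 1]
M⁻¹ · (-433/26, 7/4, -59/26)ᵀ = (2, -3/4, 4)ᵀ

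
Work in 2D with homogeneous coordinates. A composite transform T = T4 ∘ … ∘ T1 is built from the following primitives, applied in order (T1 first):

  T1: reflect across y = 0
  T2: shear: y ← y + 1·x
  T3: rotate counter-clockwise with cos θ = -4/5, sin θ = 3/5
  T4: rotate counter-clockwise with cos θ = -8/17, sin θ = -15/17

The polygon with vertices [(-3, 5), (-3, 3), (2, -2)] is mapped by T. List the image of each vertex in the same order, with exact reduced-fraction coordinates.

image vertices: (57/85, -724/85), (-3/17, -114/17), (2/17, 76/17)

T1 reflect across y = 0: (-3, 5) → (-3, -5); (-3, 3) → (-3, -3); (2, -2) → (2, 2)
T2 shear: y ← y + 1·x: (-3, -5) → (-3, -8); (-3, -3) → (-3, -6); (2, 2) → (2, 4)
T3 rotate counter-clockwise with cos θ = -4/5, sin θ = 3/5: (-3, -8) → (36/5, 23/5); (-3, -6) → (6, 3); (2, 4) → (-4, -2)
T4 rotate counter-clockwise with cos θ = -8/17, sin θ = -15/17: (36/5, 23/5) → (57/85, -724/85); (6, 3) → (-3/17, -114/17); (-4, -2) → (2/17, 76/17)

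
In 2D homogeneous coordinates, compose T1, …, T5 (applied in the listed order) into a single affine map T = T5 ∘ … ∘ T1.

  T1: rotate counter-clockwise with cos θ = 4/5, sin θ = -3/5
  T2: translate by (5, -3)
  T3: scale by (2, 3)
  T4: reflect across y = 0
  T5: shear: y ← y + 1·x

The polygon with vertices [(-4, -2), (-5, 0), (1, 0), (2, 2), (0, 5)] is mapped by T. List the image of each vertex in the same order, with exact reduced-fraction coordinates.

T1 rotate counter-clockwise with cos θ = 4/5, sin θ = -3/5: (-4, -2) → (-22/5, 4/5); (-5, 0) → (-4, 3); (1, 0) → (4/5, -3/5); (2, 2) → (14/5, 2/5); (0, 5) → (3, 4)
T2 translate by (5, -3): (-22/5, 4/5) → (3/5, -11/5); (-4, 3) → (1, 0); (4/5, -3/5) → (29/5, -18/5); (14/5, 2/5) → (39/5, -13/5); (3, 4) → (8, 1)
T3 scale by (2, 3): (3/5, -11/5) → (6/5, -33/5); (1, 0) → (2, 0); (29/5, -18/5) → (58/5, -54/5); (39/5, -13/5) → (78/5, -39/5); (8, 1) → (16, 3)
T4 reflect across y = 0: (6/5, -33/5) → (6/5, 33/5); (2, 0) → (2, 0); (58/5, -54/5) → (58/5, 54/5); (78/5, -39/5) → (78/5, 39/5); (16, 3) → (16, -3)
T5 shear: y ← y + 1·x: (6/5, 33/5) → (6/5, 39/5); (2, 0) → (2, 2); (58/5, 54/5) → (58/5, 112/5); (78/5, 39/5) → (78/5, 117/5); (16, -3) → (16, 13)

image vertices: (6/5, 39/5), (2, 2), (58/5, 112/5), (78/5, 117/5), (16, 13)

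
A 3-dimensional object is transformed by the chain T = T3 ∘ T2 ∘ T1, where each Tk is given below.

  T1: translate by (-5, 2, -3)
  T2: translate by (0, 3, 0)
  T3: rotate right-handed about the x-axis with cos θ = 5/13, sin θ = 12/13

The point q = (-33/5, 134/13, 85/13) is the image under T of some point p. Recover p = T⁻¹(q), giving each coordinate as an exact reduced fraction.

T1 = [1 0 0 -5; 0 1 0 2; 0 0 1 -3; 0 0 0 1]
T2·T1 = [1 0 0 -5; 0 1 0 5; 0 0 1 -3; 0 0 0 1]
T3·…·T1 = [1 0 0 -5; 0 5/13 -12/13 61/13; 0 12/13 5/13 45/13; 0 0 0 1]
det M = 1; M⁻¹ = [1 0 0 5; 0 5/13 12/13 -5; 0 -12/13 5/13 3; 0 0 0 1]
M⁻¹ · (-33/5, 134/13, 85/13)ᵀ = (-8/5, 5, -4)ᵀ

p = (-8/5, 5, -4)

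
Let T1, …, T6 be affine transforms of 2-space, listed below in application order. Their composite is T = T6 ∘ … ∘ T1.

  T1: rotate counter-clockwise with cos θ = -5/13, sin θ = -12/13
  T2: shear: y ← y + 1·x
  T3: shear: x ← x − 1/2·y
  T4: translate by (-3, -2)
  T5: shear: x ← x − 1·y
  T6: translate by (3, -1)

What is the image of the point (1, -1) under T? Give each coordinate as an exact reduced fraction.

T(p) = (45/13, -63/13)

T1 rotate counter-clockwise with cos θ = -5/13, sin θ = -12/13: (1, -1) → (-17/13, -7/13)
T2 shear: y ← y + 1·x: (-17/13, -7/13) → (-17/13, -24/13)
T3 shear: x ← x − 1/2·y: (-17/13, -24/13) → (-5/13, -24/13)
T4 translate by (-3, -2): (-5/13, -24/13) → (-44/13, -50/13)
T5 shear: x ← x − 1·y: (-44/13, -50/13) → (6/13, -50/13)
T6 translate by (3, -1): (6/13, -50/13) → (45/13, -63/13)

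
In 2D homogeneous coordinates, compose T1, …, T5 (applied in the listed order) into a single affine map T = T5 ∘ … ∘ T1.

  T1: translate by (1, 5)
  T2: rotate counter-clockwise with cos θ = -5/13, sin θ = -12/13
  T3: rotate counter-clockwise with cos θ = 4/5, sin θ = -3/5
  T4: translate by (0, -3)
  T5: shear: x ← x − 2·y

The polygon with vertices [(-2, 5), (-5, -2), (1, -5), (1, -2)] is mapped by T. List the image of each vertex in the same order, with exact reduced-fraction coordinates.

image vertices: (366/13, -722/65), (157/13, -231/65), (82/13, -261/65), (13, -33/5)

T1 translate by (1, 5): (-2, 5) → (-1, 10); (-5, -2) → (-4, 3); (1, -5) → (2, 0); (1, -2) → (2, 3)
T2 rotate counter-clockwise with cos θ = -5/13, sin θ = -12/13: (-1, 10) → (125/13, -38/13); (-4, 3) → (56/13, 33/13); (2, 0) → (-10/13, -24/13); (2, 3) → (2, -3)
T3 rotate counter-clockwise with cos θ = 4/5, sin θ = -3/5: (125/13, -38/13) → (386/65, -527/65); (56/13, 33/13) → (323/65, -36/65); (-10/13, -24/13) → (-112/65, -66/65); (2, -3) → (-1/5, -18/5)
T4 translate by (0, -3): (386/65, -527/65) → (386/65, -722/65); (323/65, -36/65) → (323/65, -231/65); (-112/65, -66/65) → (-112/65, -261/65); (-1/5, -18/5) → (-1/5, -33/5)
T5 shear: x ← x − 2·y: (386/65, -722/65) → (366/13, -722/65); (323/65, -231/65) → (157/13, -231/65); (-112/65, -261/65) → (82/13, -261/65); (-1/5, -33/5) → (13, -33/5)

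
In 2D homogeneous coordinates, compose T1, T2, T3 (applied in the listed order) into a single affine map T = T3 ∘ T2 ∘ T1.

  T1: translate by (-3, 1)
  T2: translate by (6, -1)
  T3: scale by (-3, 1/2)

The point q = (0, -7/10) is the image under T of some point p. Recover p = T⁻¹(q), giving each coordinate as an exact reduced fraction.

T1 = [1 0 -3; 0 1 1; 0 0 1]
T2·T1 = [1 0 3; 0 1 0; 0 0 1]
T3·…·T1 = [-3 0 -9; 0 1/2 0; 0 0 1]
det M = -3/2; M⁻¹ = [-1/3 0 -3; 0 2 0; 0 0 1]
M⁻¹ · (0, -7/10)ᵀ = (-3, -7/5)ᵀ

p = (-3, -7/5)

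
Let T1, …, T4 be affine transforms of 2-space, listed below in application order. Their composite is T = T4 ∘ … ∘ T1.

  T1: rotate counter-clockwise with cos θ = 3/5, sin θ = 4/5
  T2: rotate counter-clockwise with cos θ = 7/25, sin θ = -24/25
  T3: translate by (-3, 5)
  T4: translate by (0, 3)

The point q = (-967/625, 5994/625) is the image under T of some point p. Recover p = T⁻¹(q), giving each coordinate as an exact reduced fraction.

p = (4/5, 2)

T1 = [3/5 -4/5 0; 4/5 3/5 0; 0 0 1]
T2·T1 = [117/125 44/125 0; -44/125 117/125 0; 0 0 1]
T3·…·T1 = [117/125 44/125 -3; -44/125 117/125 5; 0 0 1]
T4·…·T1 = [117/125 44/125 -3; -44/125 117/125 8; 0 0 1]
det M = 1; M⁻¹ = [117/125 -44/125 703/125; 44/125 117/125 -804/125; 0 0 1]
M⁻¹ · (-967/625, 5994/625)ᵀ = (4/5, 2)ᵀ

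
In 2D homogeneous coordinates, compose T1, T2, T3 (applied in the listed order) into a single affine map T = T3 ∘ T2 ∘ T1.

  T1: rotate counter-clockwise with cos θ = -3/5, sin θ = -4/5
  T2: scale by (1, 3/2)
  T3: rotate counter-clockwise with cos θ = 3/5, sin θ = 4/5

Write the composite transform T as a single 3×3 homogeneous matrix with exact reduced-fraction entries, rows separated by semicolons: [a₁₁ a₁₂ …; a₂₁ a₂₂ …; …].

T = [3/5 6/5 0; -6/5 1/10 0; 0 0 1]

T1 = [-3/5 4/5 0; -4/5 -3/5 0; 0 0 1]
T2·T1 = [-3/5 4/5 0; -6/5 -9/10 0; 0 0 1]
T3·…·T1 = [3/5 6/5 0; -6/5 1/10 0; 0 0 1]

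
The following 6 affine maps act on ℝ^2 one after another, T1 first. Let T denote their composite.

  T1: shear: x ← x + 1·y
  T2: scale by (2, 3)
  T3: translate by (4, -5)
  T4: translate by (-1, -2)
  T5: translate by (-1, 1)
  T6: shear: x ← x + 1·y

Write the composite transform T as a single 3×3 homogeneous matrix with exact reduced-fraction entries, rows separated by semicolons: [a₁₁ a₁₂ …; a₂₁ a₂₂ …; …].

T1 = [1 1 0; 0 1 0; 0 0 1]
T2·T1 = [2 2 0; 0 3 0; 0 0 1]
T3·…·T1 = [2 2 4; 0 3 -5; 0 0 1]
T4·…·T1 = [2 2 3; 0 3 -7; 0 0 1]
T5·…·T1 = [2 2 2; 0 3 -6; 0 0 1]
T6·…·T1 = [2 5 -4; 0 3 -6; 0 0 1]

T = [2 5 -4; 0 3 -6; 0 0 1]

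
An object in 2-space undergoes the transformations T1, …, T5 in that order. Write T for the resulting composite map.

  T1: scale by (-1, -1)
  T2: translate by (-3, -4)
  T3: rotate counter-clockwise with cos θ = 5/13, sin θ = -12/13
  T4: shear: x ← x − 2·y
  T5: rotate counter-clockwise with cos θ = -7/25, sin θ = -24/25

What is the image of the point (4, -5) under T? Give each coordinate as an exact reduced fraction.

T(p) = (3543/325, 4201/325)

T1 scale by (-1, -1): (4, -5) → (-4, 5)
T2 translate by (-3, -4): (-4, 5) → (-7, 1)
T3 rotate counter-clockwise with cos θ = 5/13, sin θ = -12/13: (-7, 1) → (-23/13, 89/13)
T4 shear: x ← x − 2·y: (-23/13, 89/13) → (-201/13, 89/13)
T5 rotate counter-clockwise with cos θ = -7/25, sin θ = -24/25: (-201/13, 89/13) → (3543/325, 4201/325)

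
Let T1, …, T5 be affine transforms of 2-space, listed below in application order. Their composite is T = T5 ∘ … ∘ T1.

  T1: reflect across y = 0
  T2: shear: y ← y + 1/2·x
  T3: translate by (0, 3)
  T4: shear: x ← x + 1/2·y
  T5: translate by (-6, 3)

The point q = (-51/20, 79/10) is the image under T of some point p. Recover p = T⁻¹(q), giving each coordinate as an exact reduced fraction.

T1 = [1 0 0; 0 -1 0; 0 0 1]
T2·T1 = [1 0 0; 1/2 -1 0; 0 0 1]
T3·…·T1 = [1 0 0; 1/2 -1 3; 0 0 1]
T4·…·T1 = [5/4 -1/2 3/2; 1/2 -1 3; 0 0 1]
T5·…·T1 = [5/4 -1/2 -9/2; 1/2 -1 6; 0 0 1]
det M = -1; M⁻¹ = [1 -1/2 15/2; 1/2 -5/4 39/4; 0 0 1]
M⁻¹ · (-51/20, 79/10)ᵀ = (1, -7/5)ᵀ

p = (1, -7/5)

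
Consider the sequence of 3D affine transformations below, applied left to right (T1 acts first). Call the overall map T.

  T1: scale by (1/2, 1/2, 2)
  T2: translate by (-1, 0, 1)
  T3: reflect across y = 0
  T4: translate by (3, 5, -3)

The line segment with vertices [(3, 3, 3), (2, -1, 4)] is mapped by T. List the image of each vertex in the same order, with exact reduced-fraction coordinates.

T1 scale by (1/2, 1/2, 2): (3, 3, 3) → (3/2, 3/2, 6); (2, -1, 4) → (1, -1/2, 8)
T2 translate by (-1, 0, 1): (3/2, 3/2, 6) → (1/2, 3/2, 7); (1, -1/2, 8) → (0, -1/2, 9)
T3 reflect across y = 0: (1/2, 3/2, 7) → (1/2, -3/2, 7); (0, -1/2, 9) → (0, 1/2, 9)
T4 translate by (3, 5, -3): (1/2, -3/2, 7) → (7/2, 7/2, 4); (0, 1/2, 9) → (3, 11/2, 6)

image vertices: (7/2, 7/2, 4), (3, 11/2, 6)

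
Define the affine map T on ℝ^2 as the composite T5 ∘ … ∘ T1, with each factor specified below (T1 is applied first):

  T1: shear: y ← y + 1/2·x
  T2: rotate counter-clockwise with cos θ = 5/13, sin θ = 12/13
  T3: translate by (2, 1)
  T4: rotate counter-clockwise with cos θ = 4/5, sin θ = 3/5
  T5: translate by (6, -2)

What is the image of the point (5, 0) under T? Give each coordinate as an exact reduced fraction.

T1 shear: y ← y + 1/2·x: (5, 0) → (5, 5/2)
T2 rotate counter-clockwise with cos θ = 5/13, sin θ = 12/13: (5, 5/2) → (-5/13, 145/26)
T3 translate by (2, 1): (-5/13, 145/26) → (21/13, 171/26)
T4 rotate counter-clockwise with cos θ = 4/5, sin θ = 3/5: (21/13, 171/26) → (-69/26, 81/13)
T5 translate by (6, -2): (-69/26, 81/13) → (87/26, 55/13)

T(p) = (87/26, 55/13)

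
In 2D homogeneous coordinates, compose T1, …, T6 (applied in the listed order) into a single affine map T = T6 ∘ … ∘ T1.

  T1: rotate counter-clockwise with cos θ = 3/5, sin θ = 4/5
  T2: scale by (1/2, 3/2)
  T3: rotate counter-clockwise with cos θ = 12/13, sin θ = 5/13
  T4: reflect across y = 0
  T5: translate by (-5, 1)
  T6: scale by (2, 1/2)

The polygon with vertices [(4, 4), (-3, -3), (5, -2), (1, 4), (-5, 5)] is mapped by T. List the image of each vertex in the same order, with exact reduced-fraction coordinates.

image vertices: (-86/5, -33/10), (-23/5, 67/20), (-584/65, -489/260), (-1046/65, -381/260), (-199/13, 97/52)

T1 rotate counter-clockwise with cos θ = 3/5, sin θ = 4/5: (4, 4) → (-4/5, 28/5); (-3, -3) → (3/5, -21/5); (5, -2) → (23/5, 14/5); (1, 4) → (-13/5, 16/5); (-5, 5) → (-7, -1)
T2 scale by (1/2, 3/2): (-4/5, 28/5) → (-2/5, 42/5); (3/5, -21/5) → (3/10, -63/10); (23/5, 14/5) → (23/10, 21/5); (-13/5, 16/5) → (-13/10, 24/5); (-7, -1) → (-7/2, -3/2)
T3 rotate counter-clockwise with cos θ = 12/13, sin θ = 5/13: (-2/5, 42/5) → (-18/5, 38/5); (3/10, -63/10) → (27/10, -57/10); (23/10, 21/5) → (33/65, 619/130); (-13/10, 24/5) → (-198/65, 511/130); (-7/2, -3/2) → (-69/26, -71/26)
T4 reflect across y = 0: (-18/5, 38/5) → (-18/5, -38/5); (27/10, -57/10) → (27/10, 57/10); (33/65, 619/130) → (33/65, -619/130); (-198/65, 511/130) → (-198/65, -511/130); (-69/26, -71/26) → (-69/26, 71/26)
T5 translate by (-5, 1): (-18/5, -38/5) → (-43/5, -33/5); (27/10, 57/10) → (-23/10, 67/10); (33/65, -619/130) → (-292/65, -489/130); (-198/65, -511/130) → (-523/65, -381/130); (-69/26, 71/26) → (-199/26, 97/26)
T6 scale by (2, 1/2): (-43/5, -33/5) → (-86/5, -33/10); (-23/10, 67/10) → (-23/5, 67/20); (-292/65, -489/130) → (-584/65, -489/260); (-523/65, -381/130) → (-1046/65, -381/260); (-199/26, 97/26) → (-199/13, 97/52)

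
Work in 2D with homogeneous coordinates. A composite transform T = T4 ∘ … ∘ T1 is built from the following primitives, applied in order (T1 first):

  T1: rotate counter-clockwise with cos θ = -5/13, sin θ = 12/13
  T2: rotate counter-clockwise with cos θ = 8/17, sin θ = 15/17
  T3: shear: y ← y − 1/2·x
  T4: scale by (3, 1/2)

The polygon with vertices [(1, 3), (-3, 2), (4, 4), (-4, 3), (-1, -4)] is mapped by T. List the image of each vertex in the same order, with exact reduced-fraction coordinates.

image vertices: (-849/221, -995/884), (1854/221, -406/221), (-2892/221, -157/221), (2451/221, -2305/884), (912/221, 707/442)

T1 rotate counter-clockwise with cos θ = -5/13, sin θ = 12/13: (1, 3) → (-41/13, -3/13); (-3, 2) → (-9/13, -46/13); (4, 4) → (-68/13, 28/13); (-4, 3) → (-16/13, -63/13); (-1, -4) → (53/13, 8/13)
T2 rotate counter-clockwise with cos θ = 8/17, sin θ = 15/17: (-41/13, -3/13) → (-283/221, -639/221); (-9/13, -46/13) → (618/221, -503/221); (-68/13, 28/13) → (-964/221, -796/221); (-16/13, -63/13) → (817/221, -744/221); (53/13, 8/13) → (304/221, 859/221)
T3 shear: y ← y − 1/2·x: (-283/221, -639/221) → (-283/221, -995/442); (618/221, -503/221) → (618/221, -812/221); (-964/221, -796/221) → (-964/221, -314/221); (817/221, -744/221) → (817/221, -2305/442); (304/221, 859/221) → (304/221, 707/221)
T4 scale by (3, 1/2): (-283/221, -995/442) → (-849/221, -995/884); (618/221, -812/221) → (1854/221, -406/221); (-964/221, -314/221) → (-2892/221, -157/221); (817/221, -2305/442) → (2451/221, -2305/884); (304/221, 707/221) → (912/221, 707/442)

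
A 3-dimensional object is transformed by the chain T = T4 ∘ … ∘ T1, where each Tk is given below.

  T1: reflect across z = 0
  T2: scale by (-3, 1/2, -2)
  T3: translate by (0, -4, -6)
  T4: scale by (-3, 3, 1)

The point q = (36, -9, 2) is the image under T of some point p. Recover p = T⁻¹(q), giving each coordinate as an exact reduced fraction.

T1 = [1 0 0 0; 0 1 0 0; 0 0 -1 0; 0 0 0 1]
T2·T1 = [-3 0 0 0; 0 1/2 0 0; 0 0 2 0; 0 0 0 1]
T3·…·T1 = [-3 0 0 0; 0 1/2 0 -4; 0 0 2 -6; 0 0 0 1]
T4·…·T1 = [9 0 0 0; 0 3/2 0 -12; 0 0 2 -6; 0 0 0 1]
det M = 27; M⁻¹ = [1/9 0 0 0; 0 2/3 0 8; 0 0 1/2 3; 0 0 0 1]
M⁻¹ · (36, -9, 2)ᵀ = (4, 2, 4)ᵀ

p = (4, 2, 4)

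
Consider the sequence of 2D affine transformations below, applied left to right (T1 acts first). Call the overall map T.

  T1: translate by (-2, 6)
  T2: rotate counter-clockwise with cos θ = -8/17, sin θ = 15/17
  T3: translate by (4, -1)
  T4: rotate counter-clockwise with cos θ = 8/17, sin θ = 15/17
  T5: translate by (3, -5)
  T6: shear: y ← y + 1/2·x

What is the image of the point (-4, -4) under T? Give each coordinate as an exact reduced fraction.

T(p) = (200/17, 33/17)

T1 translate by (-2, 6): (-4, -4) → (-6, 2)
T2 rotate counter-clockwise with cos θ = -8/17, sin θ = 15/17: (-6, 2) → (18/17, -106/17)
T3 translate by (4, -1): (18/17, -106/17) → (86/17, -123/17)
T4 rotate counter-clockwise with cos θ = 8/17, sin θ = 15/17: (86/17, -123/17) → (149/17, 18/17)
T5 translate by (3, -5): (149/17, 18/17) → (200/17, -67/17)
T6 shear: y ← y + 1/2·x: (200/17, -67/17) → (200/17, 33/17)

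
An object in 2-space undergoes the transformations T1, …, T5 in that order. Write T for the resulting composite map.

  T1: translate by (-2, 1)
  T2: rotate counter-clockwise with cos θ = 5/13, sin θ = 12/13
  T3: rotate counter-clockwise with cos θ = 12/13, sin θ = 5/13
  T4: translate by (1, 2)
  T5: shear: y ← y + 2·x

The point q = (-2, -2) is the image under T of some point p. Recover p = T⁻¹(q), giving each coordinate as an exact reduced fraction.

T1 = [1 0 -2; 0 1 1; 0 0 1]
T2·T1 = [5/13 -12/13 -22/13; 12/13 5/13 -19/13; 0 0 1]
T3·…·T1 = [0 -1 -1; 1 0 -2; 0 0 1]
T4·…·T1 = [0 -1 0; 1 0 0; 0 0 1]
T5·…·T1 = [0 -1 0; 1 -2 0; 0 0 1]
det M = 1; M⁻¹ = [-2 1 0; -1 0 0; 0 0 1]
M⁻¹ · (-2, -2)ᵀ = (2, 2)ᵀ

p = (2, 2)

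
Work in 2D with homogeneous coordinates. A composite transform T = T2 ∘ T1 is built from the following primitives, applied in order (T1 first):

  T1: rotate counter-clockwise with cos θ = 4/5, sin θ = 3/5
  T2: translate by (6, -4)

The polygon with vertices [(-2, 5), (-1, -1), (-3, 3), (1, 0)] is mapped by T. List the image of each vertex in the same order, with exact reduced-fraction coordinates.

T1 rotate counter-clockwise with cos θ = 4/5, sin θ = 3/5: (-2, 5) → (-23/5, 14/5); (-1, -1) → (-1/5, -7/5); (-3, 3) → (-21/5, 3/5); (1, 0) → (4/5, 3/5)
T2 translate by (6, -4): (-23/5, 14/5) → (7/5, -6/5); (-1/5, -7/5) → (29/5, -27/5); (-21/5, 3/5) → (9/5, -17/5); (4/5, 3/5) → (34/5, -17/5)

image vertices: (7/5, -6/5), (29/5, -27/5), (9/5, -17/5), (34/5, -17/5)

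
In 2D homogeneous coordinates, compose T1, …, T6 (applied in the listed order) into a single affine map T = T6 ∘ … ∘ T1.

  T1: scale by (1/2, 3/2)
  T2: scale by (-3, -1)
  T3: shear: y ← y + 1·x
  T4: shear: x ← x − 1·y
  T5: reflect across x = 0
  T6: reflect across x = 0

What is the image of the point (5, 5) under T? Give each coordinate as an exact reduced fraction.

T1 scale by (1/2, 3/2): (5, 5) → (5/2, 15/2)
T2 scale by (-3, -1): (5/2, 15/2) → (-15/2, -15/2)
T3 shear: y ← y + 1·x: (-15/2, -15/2) → (-15/2, -15)
T4 shear: x ← x − 1·y: (-15/2, -15) → (15/2, -15)
T5 reflect across x = 0: (15/2, -15) → (-15/2, -15)
T6 reflect across x = 0: (-15/2, -15) → (15/2, -15)

T(p) = (15/2, -15)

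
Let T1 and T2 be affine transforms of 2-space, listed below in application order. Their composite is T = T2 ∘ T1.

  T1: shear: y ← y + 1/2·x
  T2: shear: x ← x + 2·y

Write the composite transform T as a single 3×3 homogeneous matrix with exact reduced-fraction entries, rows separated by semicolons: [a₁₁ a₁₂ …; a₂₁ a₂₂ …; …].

T = [2 2 0; 1/2 1 0; 0 0 1]

T1 = [1 0 0; 1/2 1 0; 0 0 1]
T2·T1 = [2 2 0; 1/2 1 0; 0 0 1]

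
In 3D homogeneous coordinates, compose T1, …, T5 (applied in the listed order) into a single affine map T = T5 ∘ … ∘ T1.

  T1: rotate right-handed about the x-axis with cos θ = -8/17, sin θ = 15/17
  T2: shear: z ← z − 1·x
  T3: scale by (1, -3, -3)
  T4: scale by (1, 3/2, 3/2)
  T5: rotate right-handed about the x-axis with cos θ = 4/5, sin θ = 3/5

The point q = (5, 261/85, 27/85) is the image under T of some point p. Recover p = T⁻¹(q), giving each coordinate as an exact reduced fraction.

p = (5, 5, -2)

T1 = [1 0 0 0; 0 -8/17 -15/17 0; 0 15/17 -8/17 0; 0 0 0 1]
T2·T1 = [1 0 0 0; 0 -8/17 -15/17 0; -1 15/17 -8/17 0; 0 0 0 1]
T3·…·T1 = [1 0 0 0; 0 24/17 45/17 0; 3 -45/17 24/17 0; 0 0 0 1]
T4·…·T1 = [1 0 0 0; 0 36/17 135/34 0; 9/2 -135/34 36/17 0; 0 0 0 1]
T5·…·T1 = [1 0 0 0; -27/10 693/170 162/85 0; 18/5 -162/85 693/170 0; 0 0 0 1]
det M = 81/4; M⁻¹ = [1 0 0 0; 15/17 154/765 -8/85 0; -8/17 8/85 154/765 0; 0 0 0 1]
M⁻¹ · (5, 261/85, 27/85)ᵀ = (5, 5, -2)ᵀ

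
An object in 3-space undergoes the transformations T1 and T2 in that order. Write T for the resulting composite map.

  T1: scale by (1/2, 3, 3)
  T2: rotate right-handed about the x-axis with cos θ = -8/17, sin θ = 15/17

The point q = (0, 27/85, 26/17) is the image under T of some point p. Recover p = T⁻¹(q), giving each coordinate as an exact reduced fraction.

p = (0, 2/5, -1/3)

T1 = [1/2 0 0 0; 0 3 0 0; 0 0 3 0; 0 0 0 1]
T2·T1 = [1/2 0 0 0; 0 -24/17 -45/17 0; 0 45/17 -24/17 0; 0 0 0 1]
det M = 9/2; M⁻¹ = [2 0 0 0; 0 -8/51 5/17 0; 0 -5/17 -8/51 0; 0 0 0 1]
M⁻¹ · (0, 27/85, 26/17)ᵀ = (0, 2/5, -1/3)ᵀ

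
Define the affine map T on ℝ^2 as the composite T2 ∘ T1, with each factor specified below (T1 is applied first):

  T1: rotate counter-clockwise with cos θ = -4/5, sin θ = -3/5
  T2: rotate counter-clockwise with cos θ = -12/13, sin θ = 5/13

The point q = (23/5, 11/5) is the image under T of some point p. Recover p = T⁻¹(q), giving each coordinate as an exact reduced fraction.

T1 = [-4/5 3/5 0; -3/5 -4/5 0; 0 0 1]
T2·T1 = [63/65 -16/65 0; 16/65 63/65 0; 0 0 1]
det M = 1; M⁻¹ = [63/65 16/65 0; -16/65 63/65 0; 0 0 1]
M⁻¹ · (23/5, 11/5)ᵀ = (5, 1)ᵀ

p = (5, 1)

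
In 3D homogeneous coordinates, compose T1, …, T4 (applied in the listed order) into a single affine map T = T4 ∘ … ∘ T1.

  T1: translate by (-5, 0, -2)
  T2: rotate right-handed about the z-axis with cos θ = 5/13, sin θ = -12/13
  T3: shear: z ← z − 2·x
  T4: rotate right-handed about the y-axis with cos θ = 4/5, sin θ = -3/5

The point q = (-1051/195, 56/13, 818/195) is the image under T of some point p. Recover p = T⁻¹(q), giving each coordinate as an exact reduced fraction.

p = (1/3, 0, 5)

T1 = [1 0 0 -5; 0 1 0 0; 0 0 1 -2; 0 0 0 1]
T2·T1 = [5/13 12/13 0 -25/13; -12/13 5/13 0 60/13; 0 0 1 -2; 0 0 0 1]
T3·…·T1 = [5/13 12/13 0 -25/13; -12/13 5/13 0 60/13; -10/13 -24/13 1 24/13; 0 0 0 1]
T4·…·T1 = [10/13 24/13 -3/5 -172/65; -12/13 5/13 0 60/13; -5/13 -12/13 4/5 21/65; 0 0 0 1]
det M = 1; M⁻¹ = [4/13 -12/13 3/13 5; 48/65 5/13 36/65 0; 1 0 2 2; 0 0 0 1]
M⁻¹ · (-1051/195, 56/13, 818/195)ᵀ = (1/3, 0, 5)ᵀ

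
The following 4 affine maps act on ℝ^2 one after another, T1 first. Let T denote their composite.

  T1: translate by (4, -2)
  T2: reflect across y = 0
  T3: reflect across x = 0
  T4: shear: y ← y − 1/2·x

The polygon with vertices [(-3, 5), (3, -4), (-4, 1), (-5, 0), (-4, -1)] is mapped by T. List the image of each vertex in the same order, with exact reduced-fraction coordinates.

image vertices: (-1, -5/2), (-7, 19/2), (0, 1), (1, 3/2), (0, 3)

T1 translate by (4, -2): (-3, 5) → (1, 3); (3, -4) → (7, -6); (-4, 1) → (0, -1); (-5, 0) → (-1, -2); (-4, -1) → (0, -3)
T2 reflect across y = 0: (1, 3) → (1, -3); (7, -6) → (7, 6); (0, -1) → (0, 1); (-1, -2) → (-1, 2); (0, -3) → (0, 3)
T3 reflect across x = 0: (1, -3) → (-1, -3); (7, 6) → (-7, 6); (0, 1) → (0, 1); (-1, 2) → (1, 2); (0, 3) → (0, 3)
T4 shear: y ← y − 1/2·x: (-1, -3) → (-1, -5/2); (-7, 6) → (-7, 19/2); (0, 1) → (0, 1); (1, 2) → (1, 3/2); (0, 3) → (0, 3)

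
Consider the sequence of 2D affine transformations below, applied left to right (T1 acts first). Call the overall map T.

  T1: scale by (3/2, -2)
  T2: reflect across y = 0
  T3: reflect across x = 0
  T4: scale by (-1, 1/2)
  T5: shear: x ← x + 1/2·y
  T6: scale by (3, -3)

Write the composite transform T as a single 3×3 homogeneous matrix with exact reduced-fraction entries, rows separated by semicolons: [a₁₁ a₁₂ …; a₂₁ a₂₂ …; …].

T = [9/2 3/2 0; 0 -3 0; 0 0 1]

T1 = [3/2 0 0; 0 -2 0; 0 0 1]
T2·T1 = [3/2 0 0; 0 2 0; 0 0 1]
T3·…·T1 = [-3/2 0 0; 0 2 0; 0 0 1]
T4·…·T1 = [3/2 0 0; 0 1 0; 0 0 1]
T5·…·T1 = [3/2 1/2 0; 0 1 0; 0 0 1]
T6·…·T1 = [9/2 3/2 0; 0 -3 0; 0 0 1]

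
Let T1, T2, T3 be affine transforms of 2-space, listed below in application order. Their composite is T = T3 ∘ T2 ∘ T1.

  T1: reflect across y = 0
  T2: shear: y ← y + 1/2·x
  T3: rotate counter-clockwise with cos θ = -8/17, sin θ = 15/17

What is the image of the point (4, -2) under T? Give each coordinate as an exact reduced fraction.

T(p) = (-92/17, 28/17)

T1 reflect across y = 0: (4, -2) → (4, 2)
T2 shear: y ← y + 1/2·x: (4, 2) → (4, 4)
T3 rotate counter-clockwise with cos θ = -8/17, sin θ = 15/17: (4, 4) → (-92/17, 28/17)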